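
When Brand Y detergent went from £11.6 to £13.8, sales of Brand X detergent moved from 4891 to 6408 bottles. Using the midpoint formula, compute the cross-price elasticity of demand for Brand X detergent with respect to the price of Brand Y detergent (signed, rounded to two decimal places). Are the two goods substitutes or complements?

1.55; substitutes

%ΔQ_{Brand X detergent} = (6408 − 4891)/avg = 1517/5649.5 = 0.268519…
%ΔP_{Brand Y detergent} = (13.8 − 11.6)/avg = 2.2/12.7 = 0.173228…
E_cross = (1517/5649.5) / (2.2/12.7) = 1.5500…
E_cross > 0 ⇒ the goods are substitutes.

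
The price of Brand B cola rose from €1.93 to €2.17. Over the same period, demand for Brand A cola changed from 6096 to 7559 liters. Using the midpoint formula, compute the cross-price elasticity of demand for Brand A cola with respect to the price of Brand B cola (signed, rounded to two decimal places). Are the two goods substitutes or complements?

1.83; substitutes

%ΔQ_{Brand A cola} = (7559 − 6096)/avg = 1463/6827.5 = 0.214280…
%ΔP_{Brand B cola} = (2.17 − 1.93)/avg = 0.24/2.05 = 0.117073…
E_cross = (1463/6827.5) / (0.24/2.05) = 1.8303…
E_cross > 0 ⇒ the goods are substitutes.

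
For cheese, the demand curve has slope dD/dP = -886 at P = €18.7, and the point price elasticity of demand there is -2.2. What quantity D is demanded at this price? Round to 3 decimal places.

7531.000

Ed = (dD/dP)·(P/D) ⇒ D = (dD/dP)·P/Ed = (-886)·18.7/(-2.2) = 7531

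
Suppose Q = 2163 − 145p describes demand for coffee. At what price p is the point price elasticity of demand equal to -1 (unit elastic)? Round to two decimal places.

Ed = −145p/(2163 − 145p). Set this equal to -1:
145p = 1·(2163 − 145p) ⇒ 145p(1 + 1) = 1·2163
p = 1·2163 / (145·2) = 7.4586…

7.46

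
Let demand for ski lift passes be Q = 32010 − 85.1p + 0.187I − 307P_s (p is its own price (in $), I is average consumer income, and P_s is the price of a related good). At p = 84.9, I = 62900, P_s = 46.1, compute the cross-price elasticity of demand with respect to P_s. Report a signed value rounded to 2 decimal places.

-0.63

At the given values, Q = 32010 − 85.1(84.9) + 0.187(62900) − 307(46.1) = 22394.61.
∂Q/∂P_s = -307.
E = (-307) × (46.1/22394.61) = -0.6319…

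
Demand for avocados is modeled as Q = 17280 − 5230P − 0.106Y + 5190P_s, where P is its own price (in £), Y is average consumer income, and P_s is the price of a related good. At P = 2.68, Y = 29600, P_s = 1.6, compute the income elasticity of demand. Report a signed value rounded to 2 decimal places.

-0.37

At the given values, Q = 17280 − 5230(2.68) − 0.106(29600) + 5190(1.6) = 8430.
∂Q/∂Y = -0.106.
E = (-0.106) × (29600/8430) = -0.3721…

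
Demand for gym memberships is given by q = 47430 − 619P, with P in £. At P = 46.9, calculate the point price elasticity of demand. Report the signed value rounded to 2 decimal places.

-1.58

dq/dP = −619. At P = 46.9, q = 47430 − 619(46.9) = 18398.9.
Ed = (dq/dP)·(P/q) = −619 × (46.9/18398.9) = -1.5778…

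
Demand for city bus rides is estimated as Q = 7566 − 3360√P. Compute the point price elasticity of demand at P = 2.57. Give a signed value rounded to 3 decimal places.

-1.236

dQ/dP = −3360/(2√P) = -1047.96. At P = 2.57, Q = 2179.51.
Ed = (dQ/dP)·(P/Q) = (-1047.96) × (2.57/2179.51) = -1.23571…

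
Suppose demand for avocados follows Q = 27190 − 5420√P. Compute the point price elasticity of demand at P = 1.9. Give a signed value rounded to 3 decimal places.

dQ/dP = −5420/(2√P) = -1966.04. At P = 1.9, Q = 19719.
Ed = (dQ/dP)·(P/Q) = (-1966.04) × (1.9/19719) = -0.18943…

-0.189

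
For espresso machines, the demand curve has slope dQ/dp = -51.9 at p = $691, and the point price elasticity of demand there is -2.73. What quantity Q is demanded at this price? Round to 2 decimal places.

13136.59

Ed = (dQ/dp)·(p/Q) ⇒ Q = (dQ/dp)·p/Ed = (-51.9)·691/(-2.73) = 13136.5934…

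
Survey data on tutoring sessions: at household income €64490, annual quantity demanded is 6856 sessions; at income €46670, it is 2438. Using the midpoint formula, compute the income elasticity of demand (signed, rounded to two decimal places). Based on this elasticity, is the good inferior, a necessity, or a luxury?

2.97; luxury

%ΔQ = (2438 − 6856)/[( 6856 + 2438)/2] = -4418/4647 = -0.950720…
%ΔIncome = (46670 − 64490)/[( 64490 + 46670)/2] = -17820/55580 = -0.320618…
E_income = (-4418/4647) / (-17820/55580) = 2.9652…
E_income > 1 ⇒ normal good, luxury.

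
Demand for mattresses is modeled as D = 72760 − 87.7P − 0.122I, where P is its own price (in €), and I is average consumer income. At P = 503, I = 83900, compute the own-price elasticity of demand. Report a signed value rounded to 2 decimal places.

At the given values, D = 72760 − 87.7(503) − 0.122(83900) = 18411.1.
∂D/∂P = −87.7.
E = (-87.7) × (503/18411.1) = -2.3960…

-2.40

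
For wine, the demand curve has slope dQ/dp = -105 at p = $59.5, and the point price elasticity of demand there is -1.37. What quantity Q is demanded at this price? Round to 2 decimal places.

Ed = (dQ/dp)·(p/Q) ⇒ Q = (dQ/dp)·p/Ed = (-105)·59.5/(-1.37) = 4560.2189…

4560.22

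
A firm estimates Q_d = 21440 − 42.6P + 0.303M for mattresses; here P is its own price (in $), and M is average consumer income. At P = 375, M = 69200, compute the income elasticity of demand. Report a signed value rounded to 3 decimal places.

At the given values, Q_d = 21440 − 42.6(375) + 0.303(69200) = 26432.6.
∂Q_d/∂M = 0.303.
E = (0.303) × (69200/26432.6) = 0.79324…

0.793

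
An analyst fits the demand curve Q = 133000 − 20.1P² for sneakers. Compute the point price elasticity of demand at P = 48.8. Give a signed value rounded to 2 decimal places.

dQ/dP = −2·20.1·P = -1961.76. At P = 48.8, Q = 85133.056.
Ed = (dQ/dP)·(P/Q) = (-1961.76) × (48.8/85133.056) = -1.1245…

-1.12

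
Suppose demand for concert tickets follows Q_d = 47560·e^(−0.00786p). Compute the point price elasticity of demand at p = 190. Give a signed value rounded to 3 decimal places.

-1.493

dQ_d/dp = −0.00786·Q_d = -83.9632. At p = 190, Q_d = 10682.3.
Ed = (dQ_d/dp)·(p/Q_d) = (-83.9632) × (190/10682.3) = -1.4934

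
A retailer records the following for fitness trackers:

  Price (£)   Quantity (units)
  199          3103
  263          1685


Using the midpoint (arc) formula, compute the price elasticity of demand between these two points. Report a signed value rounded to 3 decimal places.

-2.138

%ΔQ = (1685 − 3103) / [(3103 + 1685)/2] = -1418/2394 = -0.592314…
%ΔP = (263 − 199) / [(199 + 263)/2] = 64/231 = 0.277056…
Arc Ed = %ΔQ / %ΔP = (-1418/2394) / (64/231) = -2.13788…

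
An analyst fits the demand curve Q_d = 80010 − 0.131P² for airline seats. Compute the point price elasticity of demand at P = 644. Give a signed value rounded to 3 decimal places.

-4.231

dQ_d/dP = −2·0.131·P = -168.728. At P = 644, Q_d = 25679.584.
Ed = (dQ_d/dP)·(P/Q_d) = (-168.728) × (644/25679.584) = -4.23140…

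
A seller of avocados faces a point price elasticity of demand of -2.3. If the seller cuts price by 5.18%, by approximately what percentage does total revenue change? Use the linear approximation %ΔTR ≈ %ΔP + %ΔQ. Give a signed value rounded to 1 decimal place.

%ΔQ ≈ Ed × %ΔP = (-2.3) × (-5.18%) = +11.9140%
%ΔTR ≈ %ΔP + %ΔQ = (-5.18%) + (+11.9140%) = +6.7340%

+6.7%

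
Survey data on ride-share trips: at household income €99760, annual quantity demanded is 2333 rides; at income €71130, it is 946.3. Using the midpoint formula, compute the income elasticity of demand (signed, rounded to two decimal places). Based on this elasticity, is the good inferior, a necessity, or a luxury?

%ΔQ = (946.3 − 2333)/[( 2333 + 946.3)/2] = -1386.7/1639.65 = -0.845729…
%ΔIncome = (71130 − 99760)/[( 99760 + 71130)/2] = -28630/85445 = -0.335069…
E_income = (-1386.7/1639.65) / (-28630/85445) = 2.5240…
E_income > 1 ⇒ normal good, luxury.

2.52; luxury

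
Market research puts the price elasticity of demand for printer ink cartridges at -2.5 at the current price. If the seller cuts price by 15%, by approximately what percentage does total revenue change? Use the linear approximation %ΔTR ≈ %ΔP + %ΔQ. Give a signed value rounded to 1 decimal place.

%ΔQ ≈ Ed × %ΔP = (-2.5) × (-15%) = +37.5000%
%ΔTR ≈ %ΔP + %ΔQ = (-15%) + (+37.5000%) = +22.5000%

+22.5%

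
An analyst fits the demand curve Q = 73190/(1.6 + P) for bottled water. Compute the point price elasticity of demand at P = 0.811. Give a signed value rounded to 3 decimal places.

-0.336

dQ/dP = −73190/(1.6 + P)² = -12590.9. At P = 0.811, Q = 30356.7.
Ed = (dQ/dP)·(P/Q) = (-12590.9) × (0.811/30356.7) = -0.33637…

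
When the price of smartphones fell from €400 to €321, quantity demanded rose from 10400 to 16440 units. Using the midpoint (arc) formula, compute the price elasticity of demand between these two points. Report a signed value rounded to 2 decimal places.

%ΔQ = (16440 − 10400) / [(10400 + 16440)/2] = 6040/13420 = 0.450074…
%ΔP = (321 − 400) / [(400 + 321)/2] = -79/360.5 = -0.219140…
Arc Ed = %ΔQ / %ΔP = (6040/13420) / (-79/360.5) = -2.0538…

-2.05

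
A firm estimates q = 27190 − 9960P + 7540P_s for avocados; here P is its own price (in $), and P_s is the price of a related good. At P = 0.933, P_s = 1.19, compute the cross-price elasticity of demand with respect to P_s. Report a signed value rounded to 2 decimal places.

At the given values, q = 27190 − 9960(0.933) + 7540(1.19) = 26869.92.
∂q/∂P_s = 7540.
E = (7540) × (1.19/26869.92) = 0.3339…

0.33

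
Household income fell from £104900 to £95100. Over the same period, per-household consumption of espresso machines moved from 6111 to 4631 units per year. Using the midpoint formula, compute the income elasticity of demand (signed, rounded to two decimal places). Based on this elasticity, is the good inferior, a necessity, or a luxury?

%ΔQ = (4631 − 6111)/[( 6111 + 4631)/2] = -1480/5371 = -0.275553…
%ΔIncome = (95100 − 104900)/[( 104900 + 95100)/2] = -9800/100000 = -0.098
E_income = (-1480/5371) / (-9800/100000) = 2.8117…
E_income > 1 ⇒ normal good, luxury.

2.81; luxury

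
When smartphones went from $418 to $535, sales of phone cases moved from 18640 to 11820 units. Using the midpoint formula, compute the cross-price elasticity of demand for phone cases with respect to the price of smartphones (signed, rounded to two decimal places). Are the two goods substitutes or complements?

-1.82; complements

%ΔQ_{phone cases} = (11820 − 18640)/avg = -6820/15230 = -0.447800…
%ΔP_{smartphones} = (535 − 418)/avg = 117/476.5 = 0.245540…
E_cross = (-6820/15230) / (117/476.5) = -1.8237…
E_cross < 0 ⇒ the goods are complements.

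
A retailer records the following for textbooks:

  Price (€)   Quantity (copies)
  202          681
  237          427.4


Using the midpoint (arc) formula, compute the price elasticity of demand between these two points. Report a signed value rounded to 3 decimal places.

%ΔQ = (427.4 − 681) / [(681 + 427.4)/2] = -253.6/554.2 = -0.457596…
%ΔP = (237 − 202) / [(202 + 237)/2] = 35/219.5 = 0.159453…
Arc Ed = %ΔQ / %ΔP = (-253.6/554.2) / (35/219.5) = -2.86978…

-2.870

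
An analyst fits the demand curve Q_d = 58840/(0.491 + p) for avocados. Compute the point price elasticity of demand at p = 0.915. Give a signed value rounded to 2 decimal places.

dQ_d/dp = −58840/(0.491 + p)² = -29764.7. At p = 0.915, Q_d = 41849.2.
Ed = (dQ_d/dp)·(p/Q_d) = (-29764.7) × (0.915/41849.2) = -0.6507…

-0.65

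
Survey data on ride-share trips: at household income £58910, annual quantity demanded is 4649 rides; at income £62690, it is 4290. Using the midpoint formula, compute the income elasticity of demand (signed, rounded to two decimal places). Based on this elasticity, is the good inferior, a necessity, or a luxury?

%ΔQ = (4290 − 4649)/[( 4649 + 4290)/2] = -359/4469.5 = -0.080322…
%ΔIncome = (62690 − 58910)/[( 58910 + 62690)/2] = 3780/60800 = 0.062171…
E_income = (-359/4469.5) / (3780/60800) = -1.2919…
E_income < 0 ⇒ inferior good.

-1.29; inferior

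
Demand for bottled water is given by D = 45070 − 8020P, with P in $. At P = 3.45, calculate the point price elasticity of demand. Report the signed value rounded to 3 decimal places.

dD/dP = −8020. At P = 3.45, D = 45070 − 8020(3.45) = 17401.
Ed = (dD/dP)·(P/D) = −8020 × (3.45/17401) = -1.59008…

-1.590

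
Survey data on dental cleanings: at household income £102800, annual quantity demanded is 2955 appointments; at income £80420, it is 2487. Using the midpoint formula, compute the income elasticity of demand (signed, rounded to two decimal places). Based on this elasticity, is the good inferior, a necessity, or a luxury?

%ΔQ = (2487 − 2955)/[( 2955 + 2487)/2] = -468/2721 = -0.171995…
%ΔIncome = (80420 − 102800)/[( 102800 + 80420)/2] = -22380/91610 = -0.244296…
E_income = (-468/2721) / (-22380/91610) = 0.7040…
0 < E_income < 1 ⇒ normal good, necessity.

0.70; necessity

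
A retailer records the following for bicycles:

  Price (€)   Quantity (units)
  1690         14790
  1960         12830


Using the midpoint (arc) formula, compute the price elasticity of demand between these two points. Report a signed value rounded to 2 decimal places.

-0.96

%ΔQ = (12830 − 14790) / [(14790 + 12830)/2] = -1960/13810 = -0.141926…
%ΔP = (1960 − 1690) / [(1690 + 1960)/2] = 270/1825 = 0.147945…
Arc Ed = %ΔQ / %ΔP = (-1960/13810) / (270/1825) = -0.9593…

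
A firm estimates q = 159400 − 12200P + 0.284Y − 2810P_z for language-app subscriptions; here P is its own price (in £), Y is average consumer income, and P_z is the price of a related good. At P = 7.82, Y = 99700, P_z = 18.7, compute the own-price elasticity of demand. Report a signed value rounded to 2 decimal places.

-2.40

At the given values, q = 159400 − 12200(7.82) + 0.284(99700) − 2810(18.7) = 39763.8.
∂q/∂P = −12200.
E = (-12200) × (7.82/39763.8) = -2.3992…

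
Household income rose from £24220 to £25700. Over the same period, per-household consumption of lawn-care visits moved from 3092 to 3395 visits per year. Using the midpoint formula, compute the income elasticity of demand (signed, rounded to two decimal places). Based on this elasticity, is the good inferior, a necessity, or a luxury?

%ΔQ = (3395 − 3092)/[( 3092 + 3395)/2] = 303/3243.5 = 0.093417…
%ΔIncome = (25700 − 24220)/[( 24220 + 25700)/2] = 1480/24960 = 0.059294…
E_income = (303/3243.5) / (1480/24960) = 1.5754…
E_income > 1 ⇒ normal good, luxury.

1.58; luxury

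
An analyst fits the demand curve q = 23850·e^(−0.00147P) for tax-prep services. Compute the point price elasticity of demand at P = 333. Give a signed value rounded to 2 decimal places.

-0.49

dq/dP = −0.00147·q = -21.4889. At P = 333, q = 14618.3.
Ed = (dq/dP)·(P/q) = (-21.4889) × (333/14618.3) = -0.4895…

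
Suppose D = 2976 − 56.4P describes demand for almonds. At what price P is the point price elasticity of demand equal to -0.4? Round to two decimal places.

15.08

Ed = −56.4P/(2976 − 56.4P). Set this equal to -0.4:
56.4P = 0.4·(2976 − 56.4P) ⇒ 56.4P(1 + 0.4) = 0.4·2976
P = 0.4·2976 / (56.4·1.4) = 15.0759…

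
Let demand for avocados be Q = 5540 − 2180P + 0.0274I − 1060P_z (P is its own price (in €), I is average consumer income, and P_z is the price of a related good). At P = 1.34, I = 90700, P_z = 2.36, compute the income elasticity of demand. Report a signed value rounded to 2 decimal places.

At the given values, Q = 5540 − 2180(1.34) + 0.0274(90700) − 1060(2.36) = 2602.38.
∂Q/∂I = 0.0274.
E = (0.0274) × (90700/2602.38) = 0.9549…

0.95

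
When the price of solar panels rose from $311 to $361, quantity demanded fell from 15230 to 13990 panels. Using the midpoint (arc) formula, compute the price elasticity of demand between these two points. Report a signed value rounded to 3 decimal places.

%ΔQ = (13990 − 15230) / [(15230 + 13990)/2] = -1240/14610 = -0.084873…
%ΔP = (361 − 311) / [(311 + 361)/2] = 50/336 = 0.148809…
Arc Ed = %ΔQ / %ΔP = (-1240/14610) / (50/336) = -0.57034…

-0.570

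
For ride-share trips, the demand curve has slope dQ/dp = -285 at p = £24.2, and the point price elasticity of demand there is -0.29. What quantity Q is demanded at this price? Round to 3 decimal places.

Ed = (dQ/dp)·(p/Q) ⇒ Q = (dQ/dp)·p/Ed = (-285)·24.2/(-0.29) = 23782.75862…

23782.759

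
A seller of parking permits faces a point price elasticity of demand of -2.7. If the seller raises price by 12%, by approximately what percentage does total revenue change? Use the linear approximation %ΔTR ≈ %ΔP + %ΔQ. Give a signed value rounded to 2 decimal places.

-20.40%

%ΔQ ≈ Ed × %ΔP = (-2.7) × (+12%) = -32.4000%
%ΔTR ≈ %ΔP + %ΔQ = (+12%) + (-32.4000%) = -20.4000%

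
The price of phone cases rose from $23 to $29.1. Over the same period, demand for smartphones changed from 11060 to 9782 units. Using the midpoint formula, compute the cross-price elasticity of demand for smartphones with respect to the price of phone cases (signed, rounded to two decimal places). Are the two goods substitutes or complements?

-0.52; complements

%ΔQ_{smartphones} = (9782 − 11060)/avg = -1278/10421 = -0.122636…
%ΔP_{phone cases} = (29.1 − 23)/avg = 6.1/26.05 = 0.234165…
E_cross = (-1278/10421) / (6.1/26.05) = -0.5237…
E_cross < 0 ⇒ the goods are complements.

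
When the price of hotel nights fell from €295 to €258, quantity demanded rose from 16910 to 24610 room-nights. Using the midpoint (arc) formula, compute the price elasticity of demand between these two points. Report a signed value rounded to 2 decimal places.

-2.77

%ΔQ = (24610 − 16910) / [(16910 + 24610)/2] = 7700/20760 = 0.370905…
%ΔP = (258 − 295) / [(295 + 258)/2] = -37/276.5 = -0.133815…
Arc Ed = %ΔQ / %ΔP = (7700/20760) / (-37/276.5) = -2.7717…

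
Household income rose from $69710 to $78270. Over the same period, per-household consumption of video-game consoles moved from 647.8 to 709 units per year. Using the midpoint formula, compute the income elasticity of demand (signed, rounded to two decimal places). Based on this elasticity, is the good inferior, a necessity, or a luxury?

0.78; necessity

%ΔQ = (709 − 647.8)/[( 647.8 + 709)/2] = 61.2/678.4 = 0.090212…
%ΔIncome = (78270 − 69710)/[( 69710 + 78270)/2] = 8560/73990 = 0.115691…
E_income = (61.2/678.4) / (8560/73990) = 0.7797…
0 < E_income < 1 ⇒ normal good, necessity.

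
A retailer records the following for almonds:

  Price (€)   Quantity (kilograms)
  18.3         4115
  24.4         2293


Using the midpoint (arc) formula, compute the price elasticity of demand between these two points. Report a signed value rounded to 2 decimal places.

%ΔQ = (2293 − 4115) / [(4115 + 2293)/2] = -1822/3204 = -0.568664…
%ΔP = (24.4 − 18.3) / [(18.3 + 24.4)/2] = 6.1/21.35 = 0.285714…
Arc Ed = %ΔQ / %ΔP = (-1822/3204) / (6.1/21.35) = -1.9903…

-1.99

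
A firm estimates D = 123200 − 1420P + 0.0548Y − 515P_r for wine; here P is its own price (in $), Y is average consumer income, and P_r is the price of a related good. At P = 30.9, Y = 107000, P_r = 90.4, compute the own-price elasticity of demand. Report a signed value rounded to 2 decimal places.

At the given values, D = 123200 − 1420(30.9) + 0.0548(107000) − 515(90.4) = 38629.6.
∂D/∂P = −1420.
E = (-1420) × (30.9/38629.6) = -1.1358…

-1.14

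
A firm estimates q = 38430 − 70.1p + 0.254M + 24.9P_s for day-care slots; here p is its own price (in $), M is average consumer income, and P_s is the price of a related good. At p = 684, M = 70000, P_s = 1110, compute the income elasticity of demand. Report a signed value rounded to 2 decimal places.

0.50

At the given values, q = 38430 − 70.1(684) + 0.254(70000) + 24.9(1110) = 35900.6.
∂q/∂M = 0.254.
E = (0.254) × (70000/35900.6) = 0.4952…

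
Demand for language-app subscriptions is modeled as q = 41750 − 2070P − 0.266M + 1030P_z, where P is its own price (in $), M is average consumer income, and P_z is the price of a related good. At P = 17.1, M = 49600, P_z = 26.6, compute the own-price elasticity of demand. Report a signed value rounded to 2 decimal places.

-1.72

At the given values, q = 41750 − 2070(17.1) − 0.266(49600) + 1030(26.6) = 20557.4.
∂q/∂P = −2070.
E = (-2070) × (17.1/20557.4) = -1.7218…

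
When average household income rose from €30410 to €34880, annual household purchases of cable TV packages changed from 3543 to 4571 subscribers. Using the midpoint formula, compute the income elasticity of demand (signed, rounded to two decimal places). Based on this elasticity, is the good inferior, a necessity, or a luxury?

1.85; luxury

%ΔQ = (4571 − 3543)/[( 3543 + 4571)/2] = 1028/4057 = 0.253389…
%ΔIncome = (34880 − 30410)/[( 30410 + 34880)/2] = 4470/32645 = 0.136927…
E_income = (1028/4057) / (4470/32645) = 1.8505…
E_income > 1 ⇒ normal good, luxury.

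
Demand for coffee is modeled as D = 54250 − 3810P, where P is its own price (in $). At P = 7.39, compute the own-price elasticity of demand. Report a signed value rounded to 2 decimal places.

At the given values, D = 54250 − 3810(7.39) = 26094.1.
∂D/∂P = −3810.
E = (-3810) × (7.39/26094.1) = -1.0790…

-1.08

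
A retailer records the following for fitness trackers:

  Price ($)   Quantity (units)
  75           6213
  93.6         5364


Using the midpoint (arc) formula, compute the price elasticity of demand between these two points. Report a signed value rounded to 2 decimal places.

-0.66

%ΔQ = (5364 − 6213) / [(6213 + 5364)/2] = -849/5788.5 = -0.146670…
%ΔP = (93.6 − 75) / [(75 + 93.6)/2] = 18.6/84.3 = 0.220640…
Arc Ed = %ΔQ / %ΔP = (-849/5788.5) / (18.6/84.3) = -0.6647…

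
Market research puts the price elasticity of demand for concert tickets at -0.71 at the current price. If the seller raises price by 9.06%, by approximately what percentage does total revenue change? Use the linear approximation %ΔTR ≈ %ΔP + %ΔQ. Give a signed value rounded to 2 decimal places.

%ΔQ ≈ Ed × %ΔP = (-0.71) × (+9.06%) = -6.4326%
%ΔTR ≈ %ΔP + %ΔQ = (+9.06%) + (-6.4326%) = +2.6274%

+2.63%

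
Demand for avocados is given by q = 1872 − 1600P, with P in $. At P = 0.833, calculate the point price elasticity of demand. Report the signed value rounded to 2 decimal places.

dq/dP = −1600. At P = 0.833, q = 1872 − 1600(0.833) = 539.2.
Ed = (dq/dP)·(P/q) = −1600 × (0.833/539.2) = -2.4718…

-2.47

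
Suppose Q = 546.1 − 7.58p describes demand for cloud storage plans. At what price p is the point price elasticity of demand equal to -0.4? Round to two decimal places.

Ed = −7.58p/(546.1 − 7.58p). Set this equal to -0.4:
7.58p = 0.4·(546.1 − 7.58p) ⇒ 7.58p(1 + 0.4) = 0.4·546.1
p = 0.4·546.1 / (7.58·1.4) = 20.5842…

20.58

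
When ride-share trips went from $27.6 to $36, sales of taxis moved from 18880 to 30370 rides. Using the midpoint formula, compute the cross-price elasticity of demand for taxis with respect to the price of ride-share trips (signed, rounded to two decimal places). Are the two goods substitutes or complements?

1.77; substitutes

%ΔQ_{taxis} = (30370 − 18880)/avg = 11490/24625 = 0.466598…
%ΔP_{ride-share trips} = (36 − 27.6)/avg = 8.4/31.8 = 0.264150…
E_cross = (11490/24625) / (8.4/31.8) = 1.7664…
E_cross > 0 ⇒ the goods are substitutes.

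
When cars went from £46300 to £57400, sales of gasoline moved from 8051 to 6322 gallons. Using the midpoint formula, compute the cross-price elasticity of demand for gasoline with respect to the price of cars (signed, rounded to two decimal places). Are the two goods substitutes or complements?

-1.12; complements

%ΔQ_{gasoline} = (6322 − 8051)/avg = -1729/7186.5 = -0.240589…
%ΔP_{cars} = (57400 − 46300)/avg = 11100/51850 = 0.214079…
E_cross = (-1729/7186.5) / (11100/51850) = -1.1238…
E_cross < 0 ⇒ the goods are complements.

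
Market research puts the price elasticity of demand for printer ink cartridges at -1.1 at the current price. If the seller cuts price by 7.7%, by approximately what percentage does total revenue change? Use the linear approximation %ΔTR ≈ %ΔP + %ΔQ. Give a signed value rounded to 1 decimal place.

+0.8%

%ΔQ ≈ Ed × %ΔP = (-1.1) × (-7.7%) = +8.4700%
%ΔTR ≈ %ΔP + %ΔQ = (-7.7%) + (+8.4700%) = +0.7700%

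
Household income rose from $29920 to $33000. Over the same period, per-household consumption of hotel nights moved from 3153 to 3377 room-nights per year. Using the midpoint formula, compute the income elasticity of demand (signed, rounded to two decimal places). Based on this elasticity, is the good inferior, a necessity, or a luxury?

0.70; necessity

%ΔQ = (3377 − 3153)/[( 3153 + 3377)/2] = 224/3265 = 0.068606…
%ΔIncome = (33000 − 29920)/[( 29920 + 33000)/2] = 3080/31460 = 0.097902…
E_income = (224/3265) / (3080/31460) = 0.7007…
0 < E_income < 1 ⇒ normal good, necessity.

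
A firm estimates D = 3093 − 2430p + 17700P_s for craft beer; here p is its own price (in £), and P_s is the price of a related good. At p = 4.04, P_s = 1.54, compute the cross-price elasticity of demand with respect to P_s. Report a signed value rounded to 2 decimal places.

1.33

At the given values, D = 3093 − 2430(4.04) + 17700(1.54) = 20533.8.
∂D/∂P_s = 17700.
E = (17700) × (1.54/20533.8) = 1.3274…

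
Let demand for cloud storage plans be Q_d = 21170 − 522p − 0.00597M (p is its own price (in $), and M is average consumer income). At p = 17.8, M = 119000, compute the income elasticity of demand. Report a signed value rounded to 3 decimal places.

At the given values, Q_d = 21170 − 522(17.8) − 0.00597(119000) = 11167.97.
∂Q_d/∂M = -0.00597.
E = (-0.00597) × (119000/11167.97) = -0.06361…

-0.064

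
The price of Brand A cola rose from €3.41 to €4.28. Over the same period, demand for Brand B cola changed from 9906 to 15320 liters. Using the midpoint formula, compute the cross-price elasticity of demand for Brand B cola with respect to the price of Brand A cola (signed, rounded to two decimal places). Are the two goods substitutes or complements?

1.90; substitutes

%ΔQ_{Brand B cola} = (15320 − 9906)/avg = 5414/12613 = 0.429239…
%ΔP_{Brand A cola} = (4.28 − 3.41)/avg = 0.87/3.845 = 0.226267…
E_cross = (5414/12613) / (0.87/3.845) = 1.8970…
E_cross > 0 ⇒ the goods are substitutes.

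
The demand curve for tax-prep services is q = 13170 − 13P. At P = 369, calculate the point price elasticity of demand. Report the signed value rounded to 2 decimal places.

-0.57

dq/dP = −13. At P = 369, q = 13170 − 13(369) = 8373.
Ed = (dq/dP)·(P/q) = −13 × (369/8373) = -0.5729…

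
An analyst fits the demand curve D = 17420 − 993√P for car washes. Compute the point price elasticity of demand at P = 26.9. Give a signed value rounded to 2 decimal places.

-0.21

dD/dP = −993/(2√P) = -95.7289. At P = 26.9, D = 12269.8.
Ed = (dD/dP)·(P/D) = (-95.7289) × (26.9/12269.8) = -0.2098…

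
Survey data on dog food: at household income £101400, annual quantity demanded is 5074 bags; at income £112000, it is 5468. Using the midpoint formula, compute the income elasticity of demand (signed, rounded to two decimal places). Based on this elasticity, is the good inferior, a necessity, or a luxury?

0.75; necessity

%ΔQ = (5468 − 5074)/[( 5074 + 5468)/2] = 394/5271 = 0.074748…
%ΔIncome = (112000 − 101400)/[( 101400 + 112000)/2] = 10600/106700 = 0.099343…
E_income = (394/5271) / (10600/106700) = 0.7524…
0 < E_income < 1 ⇒ normal good, necessity.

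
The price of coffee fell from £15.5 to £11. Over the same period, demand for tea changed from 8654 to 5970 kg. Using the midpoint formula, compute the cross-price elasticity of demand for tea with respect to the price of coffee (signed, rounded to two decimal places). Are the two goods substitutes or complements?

%ΔQ_{tea} = (5970 − 8654)/avg = -2684/7312 = -0.367067…
%ΔP_{coffee} = (11 − 15.5)/avg = -4.5/13.25 = -0.339622…
E_cross = (-2684/7312) / (-4.5/13.25) = 1.0808…
E_cross > 0 ⇒ the goods are substitutes.

1.08; substitutes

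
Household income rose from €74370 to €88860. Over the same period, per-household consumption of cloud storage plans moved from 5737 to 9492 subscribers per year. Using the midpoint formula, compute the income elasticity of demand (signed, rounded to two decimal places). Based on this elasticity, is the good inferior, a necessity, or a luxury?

2.78; luxury

%ΔQ = (9492 − 5737)/[( 5737 + 9492)/2] = 3755/7614.5 = 0.493138…
%ΔIncome = (88860 − 74370)/[( 74370 + 88860)/2] = 14490/81615 = 0.177540…
E_income = (3755/7614.5) / (14490/81615) = 2.7776…
E_income > 1 ⇒ normal good, luxury.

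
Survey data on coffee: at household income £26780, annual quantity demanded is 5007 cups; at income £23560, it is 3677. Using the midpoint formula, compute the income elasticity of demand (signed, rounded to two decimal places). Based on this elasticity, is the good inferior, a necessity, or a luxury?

%ΔQ = (3677 − 5007)/[( 5007 + 3677)/2] = -1330/4342 = -0.306310…
%ΔIncome = (23560 − 26780)/[( 26780 + 23560)/2] = -3220/25170 = -0.127930…
E_income = (-1330/4342) / (-3220/25170) = 2.3943…
E_income > 1 ⇒ normal good, luxury.

2.39; luxury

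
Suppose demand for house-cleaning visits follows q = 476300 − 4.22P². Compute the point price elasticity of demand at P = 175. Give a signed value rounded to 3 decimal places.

-0.745

dq/dP = −2·4.22·P = -1477. At P = 175, q = 347062.5.
Ed = (dq/dP)·(P/q) = (-1477) × (175/347062.5) = -0.74475…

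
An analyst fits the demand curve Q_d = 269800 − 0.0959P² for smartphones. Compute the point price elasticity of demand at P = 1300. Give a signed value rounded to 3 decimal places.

dQ_d/dP = −2·0.0959·P = -249.34. At P = 1300, Q_d = 107729.
Ed = (dQ_d/dP)·(P/Q_d) = (-249.34) × (1300/107729) = -3.00886…

-3.009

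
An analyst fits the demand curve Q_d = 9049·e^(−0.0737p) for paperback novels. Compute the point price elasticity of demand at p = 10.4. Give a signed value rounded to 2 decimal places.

dQ_d/dp = −0.0737·Q_d = -309.877. At p = 10.4, Q_d = 4204.58.
Ed = (dQ_d/dp)·(p/Q_d) = (-309.877) × (10.4/4204.58) = -0.7664…

-0.77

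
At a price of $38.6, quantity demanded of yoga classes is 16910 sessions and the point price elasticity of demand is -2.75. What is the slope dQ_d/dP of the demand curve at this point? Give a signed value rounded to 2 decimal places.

Ed = (dQ_d/dP)·(P/Q_d) ⇒ dQ_d/dP = Ed·Q_d/P = (-2.75)·16910/38.6 = -1204.7279…

-1204.73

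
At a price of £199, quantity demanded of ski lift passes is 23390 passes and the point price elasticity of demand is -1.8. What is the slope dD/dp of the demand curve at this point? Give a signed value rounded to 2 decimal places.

Ed = (dD/dp)·(p/D) ⇒ dD/dp = Ed·D/p = (-1.8)·23390/199 = -211.5678…

-211.57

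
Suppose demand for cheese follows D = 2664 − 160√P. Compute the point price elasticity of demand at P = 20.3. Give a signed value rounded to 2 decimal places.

dD/dP = −160/(2√P) = -17.7559. At P = 20.3, D = 1943.11.
Ed = (dD/dP)·(P/D) = (-17.7559) × (20.3/1943.11) = -0.1854…

-0.19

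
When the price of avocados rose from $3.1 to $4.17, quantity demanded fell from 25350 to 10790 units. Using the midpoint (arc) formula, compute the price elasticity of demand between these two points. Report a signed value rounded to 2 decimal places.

-2.74

%ΔQ = (10790 − 25350) / [(25350 + 10790)/2] = -14560/18070 = -0.805755…
%ΔP = (4.17 − 3.1) / [(3.1 + 4.17)/2] = 1.07/3.635 = 0.294360…
Arc Ed = %ΔQ / %ΔP = (-14560/18070) / (1.07/3.635) = -2.7373…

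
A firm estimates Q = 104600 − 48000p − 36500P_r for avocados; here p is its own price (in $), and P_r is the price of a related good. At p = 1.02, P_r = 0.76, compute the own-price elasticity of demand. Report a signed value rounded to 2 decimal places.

-1.75

At the given values, Q = 104600 − 48000(1.02) − 36500(0.76) = 27900.
∂Q/∂p = −48000.
E = (-48000) × (1.02/27900) = -1.7548…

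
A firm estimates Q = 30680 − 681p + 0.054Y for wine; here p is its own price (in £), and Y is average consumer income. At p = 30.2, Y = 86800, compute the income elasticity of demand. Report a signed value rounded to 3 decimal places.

At the given values, Q = 30680 − 681(30.2) + 0.054(86800) = 14801.
∂Q/∂Y = 0.054.
E = (0.054) × (86800/14801) = 0.31668…

0.317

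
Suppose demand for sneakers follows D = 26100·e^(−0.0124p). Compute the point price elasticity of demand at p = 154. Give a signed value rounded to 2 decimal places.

-1.91

dD/dp = −0.0124·D = -47.9439. At p = 154, D = 3866.44.
Ed = (dD/dp)·(p/D) = (-47.9439) × (154/3866.44) = -1.9096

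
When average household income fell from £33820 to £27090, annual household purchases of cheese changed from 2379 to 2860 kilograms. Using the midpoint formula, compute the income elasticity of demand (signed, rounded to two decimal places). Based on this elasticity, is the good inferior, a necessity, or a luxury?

-0.83; inferior

%ΔQ = (2860 − 2379)/[( 2379 + 2860)/2] = 481/2619.5 = 0.183622…
%ΔIncome = (27090 − 33820)/[( 33820 + 27090)/2] = -6730/30455 = -0.220981…
E_income = (481/2619.5) / (-6730/30455) = -0.8309…
E_income < 0 ⇒ inferior good.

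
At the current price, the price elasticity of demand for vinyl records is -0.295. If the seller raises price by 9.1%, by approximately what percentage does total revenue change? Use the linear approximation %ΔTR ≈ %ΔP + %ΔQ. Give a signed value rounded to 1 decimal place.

+6.4%

%ΔQ ≈ Ed × %ΔP = (-0.295) × (+9.1%) = -2.6845%
%ΔTR ≈ %ΔP + %ΔQ = (+9.1%) + (-2.6845%) = +6.4155%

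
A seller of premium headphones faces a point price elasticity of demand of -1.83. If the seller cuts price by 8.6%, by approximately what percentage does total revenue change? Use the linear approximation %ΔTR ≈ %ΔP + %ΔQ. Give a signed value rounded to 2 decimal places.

+7.14%

%ΔQ ≈ Ed × %ΔP = (-1.83) × (-8.6%) = +15.7380%
%ΔTR ≈ %ΔP + %ΔQ = (-8.6%) + (+15.7380%) = +7.1380%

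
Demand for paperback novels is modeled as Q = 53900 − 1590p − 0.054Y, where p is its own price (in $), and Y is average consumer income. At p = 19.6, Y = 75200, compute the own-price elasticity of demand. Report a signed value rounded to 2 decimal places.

At the given values, Q = 53900 − 1590(19.6) − 0.054(75200) = 18675.2.
∂Q/∂p = −1590.
E = (-1590) × (19.6/18675.2) = -1.6687…

-1.67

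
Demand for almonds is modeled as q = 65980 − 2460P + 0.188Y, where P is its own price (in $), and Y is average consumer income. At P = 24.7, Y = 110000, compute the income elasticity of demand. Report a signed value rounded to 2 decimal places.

0.80

At the given values, q = 65980 − 2460(24.7) + 0.188(110000) = 25898.
∂q/∂Y = 0.188.
E = (0.188) × (110000/25898) = 0.7985…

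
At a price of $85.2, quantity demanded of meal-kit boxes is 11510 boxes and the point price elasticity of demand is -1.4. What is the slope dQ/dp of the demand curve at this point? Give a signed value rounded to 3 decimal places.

Ed = (dQ/dp)·(p/Q) ⇒ dQ/dp = Ed·Q/p = (-1.4)·11510/85.2 = -189.13145…

-189.131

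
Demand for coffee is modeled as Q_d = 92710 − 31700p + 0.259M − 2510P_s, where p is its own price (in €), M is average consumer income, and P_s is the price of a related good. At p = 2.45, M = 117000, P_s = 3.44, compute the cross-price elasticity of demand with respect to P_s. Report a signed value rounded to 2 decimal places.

At the given values, Q_d = 92710 − 31700(2.45) + 0.259(117000) − 2510(3.44) = 36713.6.
∂Q_d/∂P_s = -2510.
E = (-2510) × (3.44/36713.6) = -0.2351…

-0.24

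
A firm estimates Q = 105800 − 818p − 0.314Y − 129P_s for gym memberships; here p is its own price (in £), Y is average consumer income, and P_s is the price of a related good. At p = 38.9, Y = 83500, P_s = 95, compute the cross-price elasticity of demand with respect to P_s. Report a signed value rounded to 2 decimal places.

At the given values, Q = 105800 − 818(38.9) − 0.314(83500) − 129(95) = 35505.8.
∂Q/∂P_s = -129.
E = (-129) × (95/35505.8) = -0.3451…

-0.35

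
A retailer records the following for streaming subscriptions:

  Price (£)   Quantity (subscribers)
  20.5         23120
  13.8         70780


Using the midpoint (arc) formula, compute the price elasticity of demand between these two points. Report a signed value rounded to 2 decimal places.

-2.60

%ΔQ = (70780 − 23120) / [(23120 + 70780)/2] = 47660/46950 = 1.015122…
%ΔP = (13.8 − 20.5) / [(20.5 + 13.8)/2] = -6.7/17.15 = -0.390670…
Arc Ed = %ΔQ / %ΔP = (47660/46950) / (-6.7/17.15) = -2.5984…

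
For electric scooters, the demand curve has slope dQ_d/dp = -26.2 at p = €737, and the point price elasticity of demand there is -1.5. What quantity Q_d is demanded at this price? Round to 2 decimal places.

12872.93

Ed = (dQ_d/dp)·(p/Q_d) ⇒ Q_d = (dQ_d/dp)·p/Ed = (-26.2)·737/(-1.5) = 12872.9333…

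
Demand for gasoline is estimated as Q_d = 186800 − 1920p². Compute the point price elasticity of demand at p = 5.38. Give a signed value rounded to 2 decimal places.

dQ_d/dp = −2·1920·p = -20659.2. At p = 5.38, Q_d = 131226.752.
Ed = (dQ_d/dp)·(p/Q_d) = (-20659.2) × (5.38/131226.752) = -0.8469…

-0.85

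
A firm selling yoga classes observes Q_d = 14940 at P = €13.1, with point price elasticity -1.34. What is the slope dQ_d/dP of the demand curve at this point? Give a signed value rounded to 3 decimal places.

Ed = (dQ_d/dP)·(P/Q_d) ⇒ dQ_d/dP = Ed·Q_d/P = (-1.34)·14940/13.1 = -1528.21374…

-1528.214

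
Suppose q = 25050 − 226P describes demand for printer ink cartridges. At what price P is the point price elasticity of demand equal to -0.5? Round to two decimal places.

36.95

Ed = −226P/(25050 − 226P). Set this equal to -0.5:
226P = 0.5·(25050 − 226P) ⇒ 226P(1 + 0.5) = 0.5·25050
P = 0.5·25050 / (226·1.5) = 36.9469…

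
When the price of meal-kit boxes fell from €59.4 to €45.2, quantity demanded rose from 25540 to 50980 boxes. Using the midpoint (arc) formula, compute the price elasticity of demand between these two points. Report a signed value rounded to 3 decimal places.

%ΔQ = (50980 − 25540) / [(25540 + 50980)/2] = 25440/38260 = 0.664924…
%ΔP = (45.2 − 59.4) / [(59.4 + 45.2)/2] = -14.2/52.3 = -0.271510…
Arc Ed = %ΔQ / %ΔP = (25440/38260) / (-14.2/52.3) = -2.44898…

-2.449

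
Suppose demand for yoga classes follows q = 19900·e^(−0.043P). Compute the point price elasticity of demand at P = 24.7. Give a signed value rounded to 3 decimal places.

-1.062

dq/dP = −0.043·q = -295.84. At P = 24.7, q = 6880.01.
Ed = (dq/dP)·(P/q) = (-295.84) × (24.7/6880.01) = -1.0621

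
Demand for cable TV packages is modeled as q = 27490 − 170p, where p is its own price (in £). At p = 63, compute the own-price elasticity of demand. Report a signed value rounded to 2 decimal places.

At the given values, q = 27490 − 170(63) = 16780.
∂q/∂p = −170.
E = (-170) × (63/16780) = -0.6382…

-0.64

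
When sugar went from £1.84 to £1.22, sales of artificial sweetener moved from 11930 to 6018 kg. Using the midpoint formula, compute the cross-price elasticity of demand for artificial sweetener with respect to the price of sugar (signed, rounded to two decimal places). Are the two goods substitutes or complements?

1.63; substitutes

%ΔQ_{artificial sweetener} = (6018 − 11930)/avg = -5912/8974 = -0.658792…
%ΔP_{sugar} = (1.22 − 1.84)/avg = -0.62/1.53 = -0.405228…
E_cross = (-5912/8974) / (-0.62/1.53) = 1.6257…
E_cross > 0 ⇒ the goods are substitutes.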